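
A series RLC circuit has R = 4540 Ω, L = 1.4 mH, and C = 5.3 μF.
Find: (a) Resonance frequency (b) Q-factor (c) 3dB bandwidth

Step 1 — Resonance condition Im(Z)=0 gives ω₀ = 1/√(LC).
Step 2 — ω₀ = 1/√(0.0014·5.3e-06) = 1.161e+04 rad/s.
Step 3 — f₀ = ω₀/(2π) = 1848 Hz.
Step 4 — Series Q: Q = ω₀L/R = 1.161e+04·0.0014/4540 = 0.00358.
Step 5 — 3dB bandwidth: Δω = ω₀/Q = 3.243e+06 rad/s; BW = Δω/(2π) = 5.161e+05 Hz.

(a) f₀ = 1848 Hz  (b) Q = 0.00358  (c) BW = 5.161e+05 Hz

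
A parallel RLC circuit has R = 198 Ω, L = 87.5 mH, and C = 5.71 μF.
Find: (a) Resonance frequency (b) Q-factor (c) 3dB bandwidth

Step 1 — Resonance: ω₀ = 1/√(LC) = 1/√(0.0875·5.71e-06) = 1415 rad/s.
Step 2 — f₀ = ω₀/(2π) = 225.2 Hz.
Step 3 — Parallel Q: Q = R/(ω₀L) = 198/(1415·0.0875) = 1.599.
Step 4 — Bandwidth: Δω = ω₀/Q = 884.5 rad/s; BW = Δω/(2π) = 140.8 Hz.

(a) f₀ = 225.2 Hz  (b) Q = 1.599  (c) BW = 140.8 Hz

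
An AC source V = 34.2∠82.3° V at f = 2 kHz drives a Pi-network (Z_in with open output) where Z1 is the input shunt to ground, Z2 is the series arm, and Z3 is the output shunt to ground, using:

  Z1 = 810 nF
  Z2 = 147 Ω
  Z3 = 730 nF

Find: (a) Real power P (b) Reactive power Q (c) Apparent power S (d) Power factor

Step 1 — Angular frequency: ω = 2π·f = 2π·2000 = 1.257e+04 rad/s.
Step 2 — Component impedances:
  Z1: Z = 1/(jωC) = -j/(ω·C) = 0 - j98.24 Ω
  Z2: Z = R = 147 Ω
  Z3: Z = 1/(jωC) = -j/(ω·C) = 0 - j109 Ω
Step 3 — With open output, the series arm Z2 and the output shunt Z3 appear in series to ground: Z2 + Z3 = 147 - j109 Ω.
Step 4 — Parallel with input shunt Z1: Z_in = Z1 || (Z2 + Z3) = 21.98 - j67.26 Ω = 70.76∠-71.9° Ω.
Step 5 — Source phasor: V = 34.2∠82.3° V = 4.582 + j33.89 V.
Step 6 — Current: I = V / Z = -0.4352 + j0.2103 A = 0.4833∠154.2° A.
Step 7 — Complex power: S = V·I* = 5.134 - j15.71 VA.
Step 8 — Real power: P = Re(S) = 5.134 W.
Step 9 — Reactive power: Q = Im(S) = -15.71 VAR.
Step 10 — Apparent power: |S| = 16.53 VA.
Step 11 — Power factor: PF = P/|S| = 0.3106 (leading).

(a) P = 5.134 W  (b) Q = -15.71 VAR  (c) S = 16.53 VA  (d) PF = 0.3106 (leading)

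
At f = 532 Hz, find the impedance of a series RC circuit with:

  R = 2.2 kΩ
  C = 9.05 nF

Step 1 — Angular frequency: ω = 2π·f = 2π·532 = 3343 rad/s.
Step 2 — Component impedances:
  R: Z = R = 2200 Ω
  C: Z = 1/(jωC) = -j/(ω·C) = 0 - j3.306e+04 Ω
Step 3 — Series combination: Z_total = R + C = 2200 - j3.306e+04 Ω = 3.313e+04∠-86.2° Ω.

Z = 2200 - j3.306e+04 Ω = 3.313e+04∠-86.2° Ω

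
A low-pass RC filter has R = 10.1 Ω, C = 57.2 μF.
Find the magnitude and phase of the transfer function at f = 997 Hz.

Step 1 — Angular frequency: ω = 2π·997 = 6264 rad/s.
Step 2 — Transfer function: H(jω) = 1/(1 + jωRC).
Step 3 — Denominator: 1 + jωRC = 1 + j·6264·10.1·5.72e-05 = 1 + j3.619.
Step 4 — H = 0.07094 - j0.2567.
Step 5 — Magnitude: |H| = 0.2663 (-11.5 dB); phase: φ = -74.6°.

|H| = 0.2663 (-11.5 dB), φ = -74.6°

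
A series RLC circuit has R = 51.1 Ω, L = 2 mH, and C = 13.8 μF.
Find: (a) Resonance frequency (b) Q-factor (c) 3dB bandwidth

Step 1 — Resonance: ω₀ = 1/√(LC) = 1/√(0.002·1.38e-05) = 6019 rad/s.
Step 2 — f₀ = ω₀/(2π) = 958 Hz.
Step 3 — Series Q: Q = ω₀L/R = 6019·0.002/51.1 = 0.2356.
Step 4 — Bandwidth: Δω = ω₀/Q = 2.555e+04 rad/s; BW = Δω/(2π) = 4066 Hz.

(a) f₀ = 958 Hz  (b) Q = 0.2356  (c) BW = 4066 Hz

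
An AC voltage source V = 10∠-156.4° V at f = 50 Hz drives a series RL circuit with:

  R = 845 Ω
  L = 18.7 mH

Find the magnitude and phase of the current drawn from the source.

Step 1 — Angular frequency: ω = 2π·f = 2π·50 = 314.2 rad/s.
Step 2 — Component impedances:
  R: Z = R = 845 Ω
  L: Z = jωL = j·314.2·0.0187 = 0 + j5.875 Ω
Step 3 — Series combination: Z_total = R + L = 845 + j5.875 Ω = 845∠0.4° Ω.
Step 4 — Source phasor: V = 10∠-156.4° V = -9.164 - j4.003 V.
Step 5 — Ohm's law: I = V / Z_total = (-9.164 - j4.003) / (845 + j5.875) = -0.01088 - j0.004662 A.
Step 6 — Convert to polar: |I| = 0.01183 A, ∠I = -156.8°.

I = 0.01183∠-156.8° A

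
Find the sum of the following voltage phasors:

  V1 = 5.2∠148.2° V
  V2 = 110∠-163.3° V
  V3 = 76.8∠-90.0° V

Step 1 — Convert each phasor to rectangular form:
  V1 = 5.2·(cos(148.2°) + j·sin(148.2°)) = -4.419 + j2.74 V
  V2 = 110·(cos(-163.3°) + j·sin(-163.3°)) = -105.4 - j31.61 V
  V3 = 76.8·(cos(-90.0°) + j·sin(-90.0°)) = 0 - j76.8 V
Step 2 — Sum components: V_total = -109.8 - j105.7 V.
Step 3 — Convert to polar: |V_total| = 152.4 V, ∠V_total = -136.1°.

V_total = 152.4∠-136.1° V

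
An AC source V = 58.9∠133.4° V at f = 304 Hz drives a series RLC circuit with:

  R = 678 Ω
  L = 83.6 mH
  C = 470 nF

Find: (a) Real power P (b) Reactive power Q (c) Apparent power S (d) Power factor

Step 1 — Angular frequency: ω = 2π·f = 2π·304 = 1910 rad/s.
Step 2 — Component impedances:
  R: Z = R = 678 Ω
  L: Z = jωL = j·1910·0.0836 = 0 + j159.7 Ω
  C: Z = 1/(jωC) = -j/(ω·C) = 0 - j1114 Ω
Step 3 — Series combination: Z_total = R + L + C = 678 - j954.2 Ω = 1171∠-54.6° Ω.
Step 4 — Source phasor: V = 58.9∠133.4° V = -40.47 + j42.8 V.
Step 5 — Current: I = V / Z = -0.04983 - j0.007007 A = 0.05032∠-172.0° A.
Step 6 — Complex power: S = V·I* = 1.717 - j2.416 VA.
Step 7 — Real power: P = Re(S) = 1.717 W.
Step 8 — Reactive power: Q = Im(S) = -2.416 VAR.
Step 9 — Apparent power: |S| = 2.964 VA.
Step 10 — Power factor: PF = P/|S| = 0.5792 (leading).

(a) P = 1.717 W  (b) Q = -2.416 VAR  (c) S = 2.964 VA  (d) PF = 0.5792 (leading)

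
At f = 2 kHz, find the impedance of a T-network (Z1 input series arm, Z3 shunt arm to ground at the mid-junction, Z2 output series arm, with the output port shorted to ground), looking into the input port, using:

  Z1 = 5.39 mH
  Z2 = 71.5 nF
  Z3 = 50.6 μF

Step 1 — Angular frequency: ω = 2π·f = 2π·2000 = 1.257e+04 rad/s.
Step 2 — Component impedances:
  Z1: Z = jωL = j·1.257e+04·0.00539 = 0 + j67.73 Ω
  Z2: Z = 1/(jωC) = -j/(ω·C) = 0 - j1113 Ω
  Z3: Z = 1/(jωC) = -j/(ω·C) = 0 - j1.573 Ω
Step 3 — With the output port shorted to ground, the output series arm Z2 runs from the junction to ground; the shunt arm Z3 also runs from the junction to ground. They appear in parallel: Z3 || Z2 = 0 - j1.57 Ω.
Step 4 — Series with input arm Z1: Z_in = Z1 + (Z3 || Z2) = 0 + j66.16 Ω = 66.16∠90.0° Ω.

Z = 0 + j66.16 Ω = 66.16∠90.0° Ω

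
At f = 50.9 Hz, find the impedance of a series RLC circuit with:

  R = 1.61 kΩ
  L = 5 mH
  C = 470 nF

Step 1 — Angular frequency: ω = 2π·f = 2π·50.9 = 319.8 rad/s.
Step 2 — Component impedances:
  R: Z = R = 1610 Ω
  L: Z = jωL = j·319.8·0.005 = 0 + j1.599 Ω
  C: Z = 1/(jωC) = -j/(ω·C) = 0 - j6653 Ω
Step 3 — Series combination: Z_total = R + L + C = 1610 - j6651 Ω = 6843∠-76.4° Ω.

Z = 1610 - j6651 Ω = 6843∠-76.4° Ω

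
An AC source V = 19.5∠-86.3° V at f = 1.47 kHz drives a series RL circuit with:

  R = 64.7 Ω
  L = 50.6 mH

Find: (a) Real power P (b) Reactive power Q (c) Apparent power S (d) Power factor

Step 1 — Angular frequency: ω = 2π·f = 2π·1470 = 9236 rad/s.
Step 2 — Component impedances:
  R: Z = R = 64.7 Ω
  L: Z = jωL = j·9236·0.0506 = 0 + j467.4 Ω
Step 3 — Series combination: Z_total = R + L = 64.7 + j467.4 Ω = 471.8∠82.1° Ω.
Step 4 — Source phasor: V = 19.5∠-86.3° V = 1.258 - j19.46 V.
Step 5 — Current: I = V / Z = -0.04049 - j0.008298 A = 0.04133∠-168.4° A.
Step 6 — Complex power: S = V·I* = 0.1105 + j0.7983 VA.
Step 7 — Real power: P = Re(S) = 0.1105 W.
Step 8 — Reactive power: Q = Im(S) = 0.7983 VAR.
Step 9 — Apparent power: |S| = 0.8059 VA.
Step 10 — Power factor: PF = P/|S| = 0.1371 (lagging).

(a) P = 0.1105 W  (b) Q = 0.7983 VAR  (c) S = 0.8059 VA  (d) PF = 0.1371 (lagging)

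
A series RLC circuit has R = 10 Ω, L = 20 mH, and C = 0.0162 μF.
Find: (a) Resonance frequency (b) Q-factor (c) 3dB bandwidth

Step 1 — Resonance: ω₀ = 1/√(LC) = 1/√(0.02·1.62e-08) = 5.556e+04 rad/s.
Step 2 — f₀ = ω₀/(2π) = 8842 Hz.
Step 3 — Series Q: Q = ω₀L/R = 5.556e+04·0.02/10 = 111.1.
Step 4 — Bandwidth: Δω = ω₀/Q = 500 rad/s; BW = Δω/(2π) = 79.58 Hz.

(a) f₀ = 8842 Hz  (b) Q = 111.1  (c) BW = 79.58 Hz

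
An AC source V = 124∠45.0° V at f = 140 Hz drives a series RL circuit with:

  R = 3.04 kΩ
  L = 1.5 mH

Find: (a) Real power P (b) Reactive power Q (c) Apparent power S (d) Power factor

Step 1 — Angular frequency: ω = 2π·f = 2π·140 = 879.6 rad/s.
Step 2 — Component impedances:
  R: Z = R = 3040 Ω
  L: Z = jωL = j·879.6·0.0015 = 0 + j1.319 Ω
Step 3 — Series combination: Z_total = R + L = 3040 + j1.319 Ω = 3040∠0.0° Ω.
Step 4 — Source phasor: V = 124∠45.0° V = 87.68 + j87.68 V.
Step 5 — Current: I = V / Z = 0.02886 + j0.02883 A = 0.04079∠45.0° A.
Step 6 — Complex power: S = V·I* = 5.058 + j0.002195 VA.
Step 7 — Real power: P = Re(S) = 5.058 W.
Step 8 — Reactive power: Q = Im(S) = 0.002195 VAR.
Step 9 — Apparent power: |S| = 5.058 VA.
Step 10 — Power factor: PF = P/|S| = 1 (lagging).

(a) P = 5.058 W  (b) Q = 0.002195 VAR  (c) S = 5.058 VA  (d) PF = 1 (lagging)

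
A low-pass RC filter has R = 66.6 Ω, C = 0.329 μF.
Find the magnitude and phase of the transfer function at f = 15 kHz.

Step 1 — Angular frequency: ω = 2π·1.5e+04 = 9.425e+04 rad/s.
Step 2 — Transfer function: H(jω) = 1/(1 + jωRC).
Step 3 — Denominator: 1 + jωRC = 1 + j·9.425e+04·66.6·3.29e-07 = 1 + j2.065.
Step 4 — H = 0.1899 - j0.3923.
Step 5 — Magnitude: |H| = 0.4358 (-7.2 dB); phase: φ = -64.2°.

|H| = 0.4358 (-7.2 dB), φ = -64.2°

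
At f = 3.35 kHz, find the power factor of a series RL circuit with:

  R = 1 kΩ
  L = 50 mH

Step 1 — Angular frequency: ω = 2π·f = 2π·3350 = 2.105e+04 rad/s.
Step 2 — Component impedances:
  R: Z = R = 1000 Ω
  L: Z = jωL = j·2.105e+04·0.05 = 0 + j1052 Ω
Step 3 — Series combination: Z_total = R + L = 1000 + j1052 Ω = 1452∠46.5° Ω.
Step 4 — Power factor: PF = cos(φ) = Re(Z)/|Z| = 1000/1451.8 = 0.6888.
Step 5 — Type: Im(Z) = 1052 ⇒ lagging (phase φ = 46.5°).

PF = 0.6888 (lagging, φ = 46.5°)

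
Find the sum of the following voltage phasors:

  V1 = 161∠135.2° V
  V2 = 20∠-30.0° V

Step 1 — Convert each phasor to rectangular form:
  V1 = 161·(cos(135.2°) + j·sin(135.2°)) = -114.2 + j113.4 V
  V2 = 20·(cos(-30.0°) + j·sin(-30.0°)) = 17.32 - j10 V
Step 2 — Sum components: V_total = -96.92 + j103.4 V.
Step 3 — Convert to polar: |V_total| = 141.8 V, ∠V_total = 133.1°.

V_total = 141.8∠133.1° V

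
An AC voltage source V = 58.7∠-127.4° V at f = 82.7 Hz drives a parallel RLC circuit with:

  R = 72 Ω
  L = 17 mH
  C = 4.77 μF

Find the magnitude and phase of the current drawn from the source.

Step 1 — Angular frequency: ω = 2π·f = 2π·82.7 = 519.6 rad/s.
Step 2 — Component impedances:
  R: Z = R = 72 Ω
  L: Z = jωL = j·519.6·0.017 = 0 + j8.834 Ω
  C: Z = 1/(jωC) = -j/(ω·C) = 0 - j403.5 Ω
Step 3 — Parallel combination: 1/Z_total = 1/R + 1/L + 1/C; Z_total = 1.115 + j8.891 Ω = 8.961∠82.9° Ω.
Step 4 — Source phasor: V = 58.7∠-127.4° V = -35.65 - j46.63 V.
Step 5 — Ohm's law: I = V / Z_total = (-35.65 - j46.63) / (1.115 + j8.891) = -5.659 + j3.3 A.
Step 6 — Convert to polar: |I| = 6.551 A, ∠I = 149.7°.

I = 6.551∠149.7° A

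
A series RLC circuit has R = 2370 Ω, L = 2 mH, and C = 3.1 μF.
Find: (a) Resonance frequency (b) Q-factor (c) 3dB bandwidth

Step 1 — Resonance condition Im(Z)=0 gives ω₀ = 1/√(LC).
Step 2 — ω₀ = 1/√(0.002·3.1e-06) = 1.27e+04 rad/s.
Step 3 — f₀ = ω₀/(2π) = 2021 Hz.
Step 4 — Series Q: Q = ω₀L/R = 1.27e+04·0.002/2370 = 0.01072.
Step 5 — 3dB bandwidth: Δω = ω₀/Q = 1.185e+06 rad/s; BW = Δω/(2π) = 1.886e+05 Hz.

(a) f₀ = 2021 Hz  (b) Q = 0.01072  (c) BW = 1.886e+05 Hz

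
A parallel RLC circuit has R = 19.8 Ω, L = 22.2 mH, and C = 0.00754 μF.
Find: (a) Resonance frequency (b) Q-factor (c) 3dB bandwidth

Step 1 — Resonance: ω₀ = 1/√(LC) = 1/√(0.0222·7.54e-09) = 7.729e+04 rad/s.
Step 2 — f₀ = ω₀/(2π) = 1.23e+04 Hz.
Step 3 — Parallel Q: Q = R/(ω₀L) = 19.8/(7.729e+04·0.0222) = 0.01154.
Step 4 — Bandwidth: Δω = ω₀/Q = 6.698e+06 rad/s; BW = Δω/(2π) = 1.066e+06 Hz.

(a) f₀ = 1.23e+04 Hz  (b) Q = 0.01154  (c) BW = 1.066e+06 Hz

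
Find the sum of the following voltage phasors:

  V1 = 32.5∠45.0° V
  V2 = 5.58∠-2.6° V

Step 1 — Convert each phasor to rectangular form:
  V1 = 32.5·(cos(45.0°) + j·sin(45.0°)) = 22.98 + j22.98 V
  V2 = 5.58·(cos(-2.6°) + j·sin(-2.6°)) = 5.574 - j0.2531 V
Step 2 — Sum components: V_total = 28.56 + j22.73 V.
Step 3 — Convert to polar: |V_total| = 36.5 V, ∠V_total = 38.5°.

V_total = 36.5∠38.5° V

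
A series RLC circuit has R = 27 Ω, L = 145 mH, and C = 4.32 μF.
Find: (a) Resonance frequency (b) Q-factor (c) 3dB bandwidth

Step 1 — Resonance condition Im(Z)=0 gives ω₀ = 1/√(LC).
Step 2 — ω₀ = 1/√(0.145·4.32e-06) = 1263 rad/s.
Step 3 — f₀ = ω₀/(2π) = 201.1 Hz.
Step 4 — Series Q: Q = ω₀L/R = 1263·0.145/27 = 6.785.
Step 5 — 3dB bandwidth: Δω = ω₀/Q = 186.2 rad/s; BW = Δω/(2π) = 29.64 Hz.

(a) f₀ = 201.1 Hz  (b) Q = 6.785  (c) BW = 29.64 Hz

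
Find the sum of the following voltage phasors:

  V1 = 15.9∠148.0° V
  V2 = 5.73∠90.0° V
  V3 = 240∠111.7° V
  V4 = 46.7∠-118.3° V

Step 1 — Convert each phasor to rectangular form:
  V1 = 15.9·(cos(148.0°) + j·sin(148.0°)) = -13.48 + j8.426 V
  V2 = 5.73·(cos(90.0°) + j·sin(90.0°)) = 0 + j5.73 V
  V3 = 240·(cos(111.7°) + j·sin(111.7°)) = -88.74 + j223 V
  V4 = 46.7·(cos(-118.3°) + j·sin(-118.3°)) = -22.14 - j41.12 V
Step 2 — Sum components: V_total = -124.4 + j196 V.
Step 3 — Convert to polar: |V_total| = 232.2 V, ∠V_total = 122.4°.

V_total = 232.2∠122.4° V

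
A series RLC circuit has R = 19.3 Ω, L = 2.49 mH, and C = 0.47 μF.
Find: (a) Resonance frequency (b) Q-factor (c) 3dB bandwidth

Step 1 — Resonance: ω₀ = 1/√(LC) = 1/√(0.00249·4.7e-07) = 2.923e+04 rad/s.
Step 2 — f₀ = ω₀/(2π) = 4652 Hz.
Step 3 — Series Q: Q = ω₀L/R = 2.923e+04·0.00249/19.3 = 3.771.
Step 4 — Bandwidth: Δω = ω₀/Q = 7751 rad/s; BW = Δω/(2π) = 1234 Hz.

(a) f₀ = 4652 Hz  (b) Q = 3.771  (c) BW = 1234 Hz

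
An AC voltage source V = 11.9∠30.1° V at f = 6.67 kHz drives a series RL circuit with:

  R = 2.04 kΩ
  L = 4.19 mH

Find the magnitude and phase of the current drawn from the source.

Step 1 — Angular frequency: ω = 2π·f = 2π·6670 = 4.191e+04 rad/s.
Step 2 — Component impedances:
  R: Z = R = 2040 Ω
  L: Z = jωL = j·4.191e+04·0.00419 = 0 + j175.6 Ω
Step 3 — Series combination: Z_total = R + L = 2040 + j175.6 Ω = 2048∠4.9° Ω.
Step 4 — Source phasor: V = 11.9∠30.1° V = 10.3 + j5.968 V.
Step 5 — Ohm's law: I = V / Z_total = (10.3 + j5.968) / (2040 + j175.6) = 0.00526 + j0.002473 A.
Step 6 — Convert to polar: |I| = 0.005812 A, ∠I = 25.2°.

I = 0.005812∠25.2° A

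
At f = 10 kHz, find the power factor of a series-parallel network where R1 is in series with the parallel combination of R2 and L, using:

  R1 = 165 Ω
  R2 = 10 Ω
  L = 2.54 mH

Step 1 — Angular frequency: ω = 2π·f = 2π·1e+04 = 6.283e+04 rad/s.
Step 2 — Component impedances:
  R1: Z = R = 165 Ω
  R2: Z = R = 10 Ω
  L: Z = jωL = j·6.283e+04·0.00254 = 0 + j159.6 Ω
Step 3 — Parallel branch: R2 || L = 1/(1/R2 + 1/L) = 9.961 + j0.6241 Ω.
Step 4 — Series with R1: Z_total = R1 + (R2 || L) = 175 + j0.6241 Ω = 175∠0.2° Ω.
Step 5 — Power factor: PF = cos(φ) = Re(Z)/|Z| = 175/175 = 1.
Step 6 — Type: Im(Z) = 0.6241 ⇒ lagging (phase φ = 0.2°).

PF = 1 (lagging, φ = 0.2°)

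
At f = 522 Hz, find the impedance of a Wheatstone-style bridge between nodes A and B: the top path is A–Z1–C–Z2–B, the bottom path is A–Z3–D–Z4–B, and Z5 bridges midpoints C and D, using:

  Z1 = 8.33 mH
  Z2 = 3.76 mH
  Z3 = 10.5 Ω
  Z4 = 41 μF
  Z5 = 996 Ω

Step 1 — Angular frequency: ω = 2π·f = 2π·522 = 3280 rad/s.
Step 2 — Component impedances:
  Z1: Z = jωL = j·3280·0.00833 = 0 + j27.32 Ω
  Z2: Z = jωL = j·3280·0.00376 = 0 + j12.33 Ω
  Z3: Z = R = 10.5 Ω
  Z4: Z = 1/(jωC) = -j/(ω·C) = 0 - j7.436 Ω
  Z5: Z = R = 996 Ω
Step 3 — Bridge requires nodal analysis (the Z5 bridge couples midpoints C and D, so the two paths cannot be reduced to a simple series/parallel combination). Setting node B to ground and injecting 1 A at node A, the 3-node admittance system at A, C, D solves to V_A = Z_AB = 14.42 - j4.491 Ω = 15.11∠-17.3° Ω.

Z = 14.42 - j4.491 Ω = 15.11∠-17.3° Ω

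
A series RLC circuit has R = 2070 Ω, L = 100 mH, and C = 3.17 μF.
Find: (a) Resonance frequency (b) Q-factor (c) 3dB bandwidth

Step 1 — Resonance: ω₀ = 1/√(LC) = 1/√(0.1·3.17e-06) = 1776 rad/s.
Step 2 — f₀ = ω₀/(2π) = 282.7 Hz.
Step 3 — Series Q: Q = ω₀L/R = 1776·0.1/2070 = 0.0858.
Step 4 — Bandwidth: Δω = ω₀/Q = 2.07e+04 rad/s; BW = Δω/(2π) = 3295 Hz.

(a) f₀ = 282.7 Hz  (b) Q = 0.0858  (c) BW = 3295 Hz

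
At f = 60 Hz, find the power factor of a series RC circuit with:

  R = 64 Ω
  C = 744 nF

Step 1 — Angular frequency: ω = 2π·f = 2π·60 = 377 rad/s.
Step 2 — Component impedances:
  R: Z = R = 64 Ω
  C: Z = 1/(jωC) = -j/(ω·C) = 0 - j3565 Ω
Step 3 — Series combination: Z_total = R + C = 64 - j3565 Ω = 3566∠-89.0° Ω.
Step 4 — Power factor: PF = cos(φ) = Re(Z)/|Z| = 64/3566 = 0.01795.
Step 5 — Type: Im(Z) = -3565 ⇒ leading (phase φ = -89.0°).

PF = 0.01795 (leading, φ = -89.0°)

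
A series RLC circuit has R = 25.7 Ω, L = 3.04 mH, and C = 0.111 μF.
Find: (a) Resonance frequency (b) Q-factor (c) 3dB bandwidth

Step 1 — Resonance condition Im(Z)=0 gives ω₀ = 1/√(LC).
Step 2 — ω₀ = 1/√(0.00304·1.11e-07) = 5.444e+04 rad/s.
Step 3 — f₀ = ω₀/(2π) = 8664 Hz.
Step 4 — Series Q: Q = ω₀L/R = 5.444e+04·0.00304/25.7 = 6.439.
Step 5 — 3dB bandwidth: Δω = ω₀/Q = 8454 rad/s; BW = Δω/(2π) = 1345 Hz.

(a) f₀ = 8664 Hz  (b) Q = 6.439  (c) BW = 1345 Hz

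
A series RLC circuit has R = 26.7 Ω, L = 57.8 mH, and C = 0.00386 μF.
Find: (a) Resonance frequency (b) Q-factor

Step 1 — Resonance condition Im(Z)=0 gives ω₀ = 1/√(LC).
Step 2 — ω₀ = 1/√(0.0578·3.86e-09) = 6.695e+04 rad/s.
Step 3 — f₀ = ω₀/(2π) = 1.066e+04 Hz.
Step 4 — Series Q: Q = ω₀L/R = 6.695e+04·0.0578/26.7 = 144.9.

(a) f₀ = 1.066e+04 Hz  (b) Q = 144.9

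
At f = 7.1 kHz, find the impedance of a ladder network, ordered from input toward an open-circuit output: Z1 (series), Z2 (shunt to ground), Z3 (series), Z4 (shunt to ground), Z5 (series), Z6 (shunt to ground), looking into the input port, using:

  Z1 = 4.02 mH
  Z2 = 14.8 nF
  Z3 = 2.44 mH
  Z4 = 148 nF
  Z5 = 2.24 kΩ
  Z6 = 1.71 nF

Step 1 — Angular frequency: ω = 2π·f = 2π·7100 = 4.461e+04 rad/s.
Step 2 — Component impedances:
  Z1: Z = jωL = j·4.461e+04·0.00402 = 0 + j179.3 Ω
  Z2: Z = 1/(jωC) = -j/(ω·C) = 0 - j1515 Ω
  Z3: Z = jωL = j·4.461e+04·0.00244 = 0 + j108.8 Ω
  Z4: Z = 1/(jωC) = -j/(ω·C) = 0 - j151.5 Ω
  Z5: Z = R = 2240 Ω
  Z6: Z = 1/(jωC) = -j/(ω·C) = 0 - j1.311e+04 Ω
Step 3 — Ladder network (open output): work backward from the far end, alternating series and parallel combinations. Z_in = 0.2694 + j139.5 Ω = 139.5∠89.9° Ω.

Z = 0.2694 + j139.5 Ω = 139.5∠89.9° Ω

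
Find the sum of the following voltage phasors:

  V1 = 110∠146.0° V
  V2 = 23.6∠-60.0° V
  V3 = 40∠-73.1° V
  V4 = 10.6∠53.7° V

Step 1 — Convert each phasor to rectangular form:
  V1 = 110·(cos(146.0°) + j·sin(146.0°)) = -91.19 + j61.51 V
  V2 = 23.6·(cos(-60.0°) + j·sin(-60.0°)) = 11.8 - j20.44 V
  V3 = 40·(cos(-73.1°) + j·sin(-73.1°)) = 11.63 - j38.27 V
  V4 = 10.6·(cos(53.7°) + j·sin(53.7°)) = 6.275 + j8.543 V
Step 2 — Sum components: V_total = -61.49 + j11.34 V.
Step 3 — Convert to polar: |V_total| = 62.53 V, ∠V_total = 169.5°.

V_total = 62.53∠169.5° V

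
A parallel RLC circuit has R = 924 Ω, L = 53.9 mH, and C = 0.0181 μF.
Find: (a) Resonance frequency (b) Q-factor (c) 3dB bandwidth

Step 1 — Resonance: ω₀ = 1/√(LC) = 1/√(0.0539·1.81e-08) = 3.202e+04 rad/s.
Step 2 — f₀ = ω₀/(2π) = 5095 Hz.
Step 3 — Parallel Q: Q = R/(ω₀L) = 924/(3.202e+04·0.0539) = 0.5354.
Step 4 — Bandwidth: Δω = ω₀/Q = 5.979e+04 rad/s; BW = Δω/(2π) = 9516 Hz.

(a) f₀ = 5095 Hz  (b) Q = 0.5354  (c) BW = 9516 Hz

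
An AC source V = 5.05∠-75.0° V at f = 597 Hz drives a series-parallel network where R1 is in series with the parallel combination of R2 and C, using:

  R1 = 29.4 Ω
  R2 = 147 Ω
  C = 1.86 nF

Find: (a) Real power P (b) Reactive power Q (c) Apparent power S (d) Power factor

Step 1 — Angular frequency: ω = 2π·f = 2π·597 = 3751 rad/s.
Step 2 — Component impedances:
  R1: Z = R = 29.4 Ω
  R2: Z = R = 147 Ω
  C: Z = 1/(jωC) = -j/(ω·C) = 0 - j1.433e+05 Ω
Step 3 — Parallel branch: R2 || C = 1/(1/R2 + 1/C) = 147 - j0.1508 Ω.
Step 4 — Series with R1: Z_total = R1 + (R2 || C) = 176.4 - j0.1508 Ω = 176.4∠-0.0° Ω.
Step 5 — Source phasor: V = 5.05∠-75.0° V = 1.307 - j4.878 V.
Step 6 — Current: I = V / Z = 0.007433 - j0.02765 A = 0.02863∠-75.0° A.
Step 7 — Complex power: S = V·I* = 0.1446 - j0.0001236 VA.
Step 8 — Real power: P = Re(S) = 0.1446 W.
Step 9 — Reactive power: Q = Im(S) = -0.0001236 VAR.
Step 10 — Apparent power: |S| = 0.1446 VA.
Step 11 — Power factor: PF = P/|S| = 1 (leading).

(a) P = 0.1446 W  (b) Q = -0.0001236 VAR  (c) S = 0.1446 VA  (d) PF = 1 (leading)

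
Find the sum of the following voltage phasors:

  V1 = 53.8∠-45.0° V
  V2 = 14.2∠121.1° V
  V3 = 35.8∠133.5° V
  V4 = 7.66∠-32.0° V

Step 1 — Convert each phasor to rectangular form:
  V1 = 53.8·(cos(-45.0°) + j·sin(-45.0°)) = 38.04 - j38.04 V
  V2 = 14.2·(cos(121.1°) + j·sin(121.1°)) = -7.335 + j12.16 V
  V3 = 35.8·(cos(133.5°) + j·sin(133.5°)) = -24.64 + j25.97 V
  V4 = 7.66·(cos(-32.0°) + j·sin(-32.0°)) = 6.496 - j4.059 V
Step 2 — Sum components: V_total = 12.56 - j3.974 V.
Step 3 — Convert to polar: |V_total| = 13.17 V, ∠V_total = -17.6°.

V_total = 13.17∠-17.6° V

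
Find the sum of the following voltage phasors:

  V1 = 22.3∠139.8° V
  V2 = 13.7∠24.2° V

Step 1 — Convert each phasor to rectangular form:
  V1 = 22.3·(cos(139.8°) + j·sin(139.8°)) = -17.03 + j14.39 V
  V2 = 13.7·(cos(24.2°) + j·sin(24.2°)) = 12.5 + j5.616 V
Step 2 — Sum components: V_total = -4.537 + j20.01 V.
Step 3 — Convert to polar: |V_total| = 20.52 V, ∠V_total = 102.8°.

V_total = 20.52∠102.8° V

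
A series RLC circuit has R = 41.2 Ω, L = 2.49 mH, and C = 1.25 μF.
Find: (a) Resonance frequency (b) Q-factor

Step 1 — Resonance condition Im(Z)=0 gives ω₀ = 1/√(LC).
Step 2 — ω₀ = 1/√(0.00249·1.25e-06) = 1.792e+04 rad/s.
Step 3 — f₀ = ω₀/(2π) = 2853 Hz.
Step 4 — Series Q: Q = ω₀L/R = 1.792e+04·0.00249/41.2 = 1.083.

(a) f₀ = 2853 Hz  (b) Q = 1.083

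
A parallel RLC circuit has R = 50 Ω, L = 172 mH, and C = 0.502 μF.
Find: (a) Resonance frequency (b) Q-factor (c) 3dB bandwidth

Step 1 — Resonance: ω₀ = 1/√(LC) = 1/√(0.172·5.02e-07) = 3403 rad/s.
Step 2 — f₀ = ω₀/(2π) = 541.6 Hz.
Step 3 — Parallel Q: Q = R/(ω₀L) = 50/(3403·0.172) = 0.08542.
Step 4 — Bandwidth: Δω = ω₀/Q = 3.984e+04 rad/s; BW = Δω/(2π) = 6341 Hz.

(a) f₀ = 541.6 Hz  (b) Q = 0.08542  (c) BW = 6341 Hz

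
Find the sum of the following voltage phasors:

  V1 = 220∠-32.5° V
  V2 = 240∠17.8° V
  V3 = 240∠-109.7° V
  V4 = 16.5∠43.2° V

Step 1 — Convert each phasor to rectangular form:
  V1 = 220·(cos(-32.5°) + j·sin(-32.5°)) = 185.5 - j118.2 V
  V2 = 240·(cos(17.8°) + j·sin(17.8°)) = 228.5 + j73.37 V
  V3 = 240·(cos(-109.7°) + j·sin(-109.7°)) = -80.9 - j226 V
  V4 = 16.5·(cos(43.2°) + j·sin(43.2°)) = 12.03 + j11.3 V
Step 2 — Sum components: V_total = 345.2 - j259.5 V.
Step 3 — Convert to polar: |V_total| = 431.8 V, ∠V_total = -36.9°.

V_total = 431.8∠-36.9° V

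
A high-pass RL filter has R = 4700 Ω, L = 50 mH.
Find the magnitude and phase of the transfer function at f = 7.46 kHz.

Step 1 — Angular frequency: ω = 2π·7460 = 4.687e+04 rad/s.
Step 2 — Transfer function: H(jω) = jωL/(R + jωL).
Step 3 — Numerator jωL = j·2344; denominator R + jωL = 4700 + j2344.
Step 4 — H = 0.1991 + j0.3993.
Step 5 — Magnitude: |H| = 0.4462 (-7.0 dB); phase: φ = 63.5°.

|H| = 0.4462 (-7.0 dB), φ = 63.5°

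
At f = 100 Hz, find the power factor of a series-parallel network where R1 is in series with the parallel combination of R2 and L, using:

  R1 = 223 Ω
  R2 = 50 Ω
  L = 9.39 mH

Step 1 — Angular frequency: ω = 2π·f = 2π·100 = 628.3 rad/s.
Step 2 — Component impedances:
  R1: Z = R = 223 Ω
  R2: Z = R = 50 Ω
  L: Z = jωL = j·628.3·0.00939 = 0 + j5.9 Ω
Step 3 — Parallel branch: R2 || L = 1/(1/R2 + 1/L) = 0.6866 + j5.819 Ω.
Step 4 — Series with R1: Z_total = R1 + (R2 || L) = 223.7 + j5.819 Ω = 223.8∠1.5° Ω.
Step 5 — Power factor: PF = cos(φ) = Re(Z)/|Z| = 223.69/223.76 = 0.9997.
Step 6 — Type: Im(Z) = 5.819 ⇒ lagging (phase φ = 1.5°).

PF = 0.9997 (lagging, φ = 1.5°)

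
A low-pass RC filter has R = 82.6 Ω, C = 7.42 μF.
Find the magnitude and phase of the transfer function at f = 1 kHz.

Step 1 — Angular frequency: ω = 2π·1000 = 6283 rad/s.
Step 2 — Transfer function: H(jω) = 1/(1 + jωRC).
Step 3 — Denominator: 1 + jωRC = 1 + j·6283·82.6·7.42e-06 = 1 + j3.851.
Step 4 — H = 0.06317 - j0.2433.
Step 5 — Magnitude: |H| = 0.2513 (-12.0 dB); phase: φ = -75.4°.

|H| = 0.2513 (-12.0 dB), φ = -75.4°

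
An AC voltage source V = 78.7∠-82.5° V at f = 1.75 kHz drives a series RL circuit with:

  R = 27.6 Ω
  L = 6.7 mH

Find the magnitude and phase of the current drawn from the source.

Step 1 — Angular frequency: ω = 2π·f = 2π·1750 = 1.1e+04 rad/s.
Step 2 — Component impedances:
  R: Z = R = 27.6 Ω
  L: Z = jωL = j·1.1e+04·0.0067 = 0 + j73.67 Ω
Step 3 — Series combination: Z_total = R + L = 27.6 + j73.67 Ω = 78.67∠69.5° Ω.
Step 4 — Source phasor: V = 78.7∠-82.5° V = 10.27 - j78.03 V.
Step 5 — Ohm's law: I = V / Z_total = (10.27 - j78.03) / (27.6 + j73.67) = -0.883 - j0.4702 A.
Step 6 — Convert to polar: |I| = 1 A, ∠I = -152.0°.

I = 1∠-152.0° A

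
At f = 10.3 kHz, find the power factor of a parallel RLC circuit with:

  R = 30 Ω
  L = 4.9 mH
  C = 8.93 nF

Step 1 — Angular frequency: ω = 2π·f = 2π·1.03e+04 = 6.472e+04 rad/s.
Step 2 — Component impedances:
  R: Z = R = 30 Ω
  L: Z = jωL = j·6.472e+04·0.0049 = 0 + j317.1 Ω
  C: Z = 1/(jωC) = -j/(ω·C) = 0 - j1730 Ω
Step 3 — Parallel combination: 1/Z_total = 1/R + 1/L + 1/C; Z_total = 29.82 + j2.304 Ω = 29.91∠4.4° Ω.
Step 4 — Power factor: PF = cos(φ) = Re(Z)/|Z| = 29.82/29.91 = 0.997.
Step 5 — Type: Im(Z) = 2.304 ⇒ lagging (phase φ = 4.4°).

PF = 0.997 (lagging, φ = 4.4°)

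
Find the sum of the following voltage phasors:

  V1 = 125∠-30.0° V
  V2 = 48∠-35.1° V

Step 1 — Convert each phasor to rectangular form:
  V1 = 125·(cos(-30.0°) + j·sin(-30.0°)) = 108.3 - j62.5 V
  V2 = 48·(cos(-35.1°) + j·sin(-35.1°)) = 39.27 - j27.6 V
Step 2 — Sum components: V_total = 147.5 - j90.1 V.
Step 3 — Convert to polar: |V_total| = 172.9 V, ∠V_total = -31.4°.

V_total = 172.9∠-31.4° V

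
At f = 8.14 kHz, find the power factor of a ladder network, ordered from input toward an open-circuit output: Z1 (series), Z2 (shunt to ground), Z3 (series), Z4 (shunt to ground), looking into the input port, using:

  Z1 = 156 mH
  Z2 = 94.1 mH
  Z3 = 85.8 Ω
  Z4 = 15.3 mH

Step 1 — Angular frequency: ω = 2π·f = 2π·8140 = 5.115e+04 rad/s.
Step 2 — Component impedances:
  Z1: Z = jωL = j·5.115e+04·0.156 = 0 + j7979 Ω
  Z2: Z = jωL = j·5.115e+04·0.0941 = 0 + j4813 Ω
  Z3: Z = R = 85.8 Ω
  Z4: Z = jωL = j·5.115e+04·0.0153 = 0 + j782.5 Ω
Step 3 — Ladder network (open output): work backward from the far end, alternating series and parallel combinations. Z_in = 63.46 + j8653 Ω = 8653∠89.6° Ω.
Step 4 — Power factor: PF = cos(φ) = Re(Z)/|Z| = 63.46/8653 = 0.007334.
Step 5 — Type: Im(Z) = 8653 ⇒ lagging (phase φ = 89.6°).

PF = 0.007334 (lagging, φ = 89.6°)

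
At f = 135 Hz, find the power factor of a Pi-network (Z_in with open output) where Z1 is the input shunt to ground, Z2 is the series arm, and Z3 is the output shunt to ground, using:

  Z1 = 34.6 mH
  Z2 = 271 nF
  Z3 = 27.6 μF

Step 1 — Angular frequency: ω = 2π·f = 2π·135 = 848.2 rad/s.
Step 2 — Component impedances:
  Z1: Z = jωL = j·848.2·0.0346 = 0 + j29.35 Ω
  Z2: Z = 1/(jωC) = -j/(ω·C) = 0 - j4350 Ω
  Z3: Z = 1/(jωC) = -j/(ω·C) = 0 - j42.71 Ω
Step 3 — With open output, the series arm Z2 and the output shunt Z3 appear in series to ground: Z2 + Z3 = 0 - j4393 Ω.
Step 4 — Parallel with input shunt Z1: Z_in = Z1 || (Z2 + Z3) = 0 + j29.55 Ω = 29.55∠90.0° Ω.
Step 5 — Power factor: PF = cos(φ) = Re(Z)/|Z| = -0/29.55 = -0.
Step 6 — Type: Im(Z) = 29.55 ⇒ lagging (phase φ = 90.0°).

PF = -0 (lagging, φ = 90.0°)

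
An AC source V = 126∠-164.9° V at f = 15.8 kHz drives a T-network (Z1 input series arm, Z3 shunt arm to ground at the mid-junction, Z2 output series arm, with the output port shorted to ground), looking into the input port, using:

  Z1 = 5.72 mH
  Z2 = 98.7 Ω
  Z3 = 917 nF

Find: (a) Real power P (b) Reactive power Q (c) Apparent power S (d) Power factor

Step 1 — Angular frequency: ω = 2π·f = 2π·1.58e+04 = 9.927e+04 rad/s.
Step 2 — Component impedances:
  Z1: Z = jωL = j·9.927e+04·0.00572 = 0 + j567.8 Ω
  Z2: Z = R = 98.7 Ω
  Z3: Z = 1/(jωC) = -j/(ω·C) = 0 - j10.98 Ω
Step 3 — With the output port shorted to ground, the output series arm Z2 runs from the junction to ground; the shunt arm Z3 also runs from the junction to ground. They appear in parallel: Z3 || Z2 = 1.208 - j10.85 Ω.
Step 4 — Series with input arm Z1: Z_in = Z1 + (Z3 || Z2) = 1.208 + j557 Ω = 557∠89.9° Ω.
Step 5 — Source phasor: V = 126∠-164.9° V = -121.6 - j32.82 V.
Step 6 — Current: I = V / Z = -0.0594 + j0.2183 A = 0.2262∠105.2° A.
Step 7 — Complex power: S = V·I* = 0.0618 + j28.5 VA.
Step 8 — Real power: P = Re(S) = 0.0618 W.
Step 9 — Reactive power: Q = Im(S) = 28.5 VAR.
Step 10 — Apparent power: |S| = 28.5 VA.
Step 11 — Power factor: PF = P/|S| = 0.002168 (lagging).

(a) P = 0.0618 W  (b) Q = 28.5 VAR  (c) S = 28.5 VA  (d) PF = 0.002168 (lagging)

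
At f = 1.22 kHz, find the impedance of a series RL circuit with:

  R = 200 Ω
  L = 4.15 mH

Step 1 — Angular frequency: ω = 2π·f = 2π·1220 = 7665 rad/s.
Step 2 — Component impedances:
  R: Z = R = 200 Ω
  L: Z = jωL = j·7665·0.00415 = 0 + j31.81 Ω
Step 3 — Series combination: Z_total = R + L = 200 + j31.81 Ω = 202.5∠9.0° Ω.

Z = 200 + j31.81 Ω = 202.5∠9.0° Ω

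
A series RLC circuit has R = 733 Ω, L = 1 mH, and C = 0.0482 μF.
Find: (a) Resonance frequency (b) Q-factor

Step 1 — Resonance condition Im(Z)=0 gives ω₀ = 1/√(LC).
Step 2 — ω₀ = 1/√(0.001·4.82e-08) = 1.44e+05 rad/s.
Step 3 — f₀ = ω₀/(2π) = 2.292e+04 Hz.
Step 4 — Series Q: Q = ω₀L/R = 1.44e+05·0.001/733 = 0.1965.

(a) f₀ = 2.292e+04 Hz  (b) Q = 0.1965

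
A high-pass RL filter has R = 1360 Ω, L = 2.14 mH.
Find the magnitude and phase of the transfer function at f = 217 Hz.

Step 1 — Angular frequency: ω = 2π·217 = 1363 rad/s.
Step 2 — Transfer function: H(jω) = jωL/(R + jωL).
Step 3 — Numerator jωL = j·2.918; denominator R + jωL = 1360 + j2.918.
Step 4 — H = 4.603e-06 + j0.002145.
Step 5 — Magnitude: |H| = 0.002145 (-53.4 dB); phase: φ = 89.9°.

|H| = 0.002145 (-53.4 dB), φ = 89.9°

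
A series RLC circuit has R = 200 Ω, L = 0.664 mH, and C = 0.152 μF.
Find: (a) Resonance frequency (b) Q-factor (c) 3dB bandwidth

Step 1 — Resonance condition Im(Z)=0 gives ω₀ = 1/√(LC).
Step 2 — ω₀ = 1/√(0.000664·1.52e-07) = 9.954e+04 rad/s.
Step 3 — f₀ = ω₀/(2π) = 1.584e+04 Hz.
Step 4 — Series Q: Q = ω₀L/R = 9.954e+04·0.000664/200 = 0.3305.
Step 5 — 3dB bandwidth: Δω = ω₀/Q = 3.012e+05 rad/s; BW = Δω/(2π) = 4.794e+04 Hz.

(a) f₀ = 1.584e+04 Hz  (b) Q = 0.3305  (c) BW = 4.794e+04 Hz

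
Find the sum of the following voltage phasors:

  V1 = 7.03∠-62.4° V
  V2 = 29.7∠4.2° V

Step 1 — Convert each phasor to rectangular form:
  V1 = 7.03·(cos(-62.4°) + j·sin(-62.4°)) = 3.257 - j6.23 V
  V2 = 29.7·(cos(4.2°) + j·sin(4.2°)) = 29.62 + j2.175 V
Step 2 — Sum components: V_total = 32.88 - j4.055 V.
Step 3 — Convert to polar: |V_total| = 33.13 V, ∠V_total = -7.0°.

V_total = 33.13∠-7.0° V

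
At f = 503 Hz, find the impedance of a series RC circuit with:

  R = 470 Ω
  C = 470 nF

Step 1 — Angular frequency: ω = 2π·f = 2π·503 = 3160 rad/s.
Step 2 — Component impedances:
  R: Z = R = 470 Ω
  C: Z = 1/(jωC) = -j/(ω·C) = 0 - j673.2 Ω
Step 3 — Series combination: Z_total = R + C = 470 - j673.2 Ω = 821∠-55.1° Ω.

Z = 470 - j673.2 Ω = 821∠-55.1° Ω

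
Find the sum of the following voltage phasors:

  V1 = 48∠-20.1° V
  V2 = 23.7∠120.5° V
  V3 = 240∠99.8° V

Step 1 — Convert each phasor to rectangular form:
  V1 = 48·(cos(-20.1°) + j·sin(-20.1°)) = 45.08 - j16.5 V
  V2 = 23.7·(cos(120.5°) + j·sin(120.5°)) = -12.03 + j20.42 V
  V3 = 240·(cos(99.8°) + j·sin(99.8°)) = -40.85 + j236.5 V
Step 2 — Sum components: V_total = -7.802 + j240.4 V.
Step 3 — Convert to polar: |V_total| = 240.5 V, ∠V_total = 91.9°.

V_total = 240.5∠91.9° V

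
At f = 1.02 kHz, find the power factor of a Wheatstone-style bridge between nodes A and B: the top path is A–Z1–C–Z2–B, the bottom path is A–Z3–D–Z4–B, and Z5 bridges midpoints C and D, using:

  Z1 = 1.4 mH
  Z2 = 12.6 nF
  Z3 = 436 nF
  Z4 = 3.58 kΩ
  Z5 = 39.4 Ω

Step 1 — Angular frequency: ω = 2π·f = 2π·1020 = 6409 rad/s.
Step 2 — Component impedances:
  Z1: Z = jωL = j·6409·0.0014 = 0 + j8.972 Ω
  Z2: Z = 1/(jωC) = -j/(ω·C) = 0 - j1.238e+04 Ω
  Z3: Z = 1/(jωC) = -j/(ω·C) = 0 - j357.9 Ω
  Z4: Z = R = 3580 Ω
  Z5: Z = R = 39.4 Ω
Step 3 — Bridge requires nodal analysis (the Z5 bridge couples midpoints C and D, so the two paths cannot be reduced to a simple series/parallel combination). Setting node B to ground and injecting 1 A at node A, the 3-node admittance system at A, C, D solves to V_A = Z_AB = 3334 - j969.3 Ω = 3472∠-16.2° Ω.
Step 4 — Power factor: PF = cos(φ) = Re(Z)/|Z| = 3333.8/3471.9 = 0.9602.
Step 5 — Type: Im(Z) = -969.3 ⇒ leading (phase φ = -16.2°).

PF = 0.9602 (leading, φ = -16.2°)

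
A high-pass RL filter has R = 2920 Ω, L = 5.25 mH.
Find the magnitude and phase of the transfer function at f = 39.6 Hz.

Step 1 — Angular frequency: ω = 2π·39.6 = 248.8 rad/s.
Step 2 — Transfer function: H(jω) = jωL/(R + jωL).
Step 3 — Numerator jωL = j·1.306; denominator R + jωL = 2920 + j1.306.
Step 4 — H = 2.001e-07 + j0.0004474.
Step 5 — Magnitude: |H| = 0.0004474 (-67.0 dB); phase: φ = 90.0°.

|H| = 0.0004474 (-67.0 dB), φ = 90.0°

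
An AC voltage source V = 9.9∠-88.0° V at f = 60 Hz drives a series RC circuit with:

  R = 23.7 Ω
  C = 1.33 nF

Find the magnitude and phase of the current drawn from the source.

Step 1 — Angular frequency: ω = 2π·f = 2π·60 = 377 rad/s.
Step 2 — Component impedances:
  R: Z = R = 23.7 Ω
  C: Z = 1/(jωC) = -j/(ω·C) = 0 - j1.994e+06 Ω
Step 3 — Series combination: Z_total = R + C = 23.7 - j1.994e+06 Ω = 1.994e+06∠-90.0° Ω.
Step 4 — Source phasor: V = 9.9∠-88.0° V = 0.3455 - j9.894 V.
Step 5 — Ohm's law: I = V / Z_total = (0.3455 - j9.894) / (23.7 - j1.994e+06) = 4.961e-06 + j1.732e-07 A.
Step 6 — Convert to polar: |I| = 4.964e-06 A, ∠I = 2.0°.

I = 4.964e-06∠2.0° A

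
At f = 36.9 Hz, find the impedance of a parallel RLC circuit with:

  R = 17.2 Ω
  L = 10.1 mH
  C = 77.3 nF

Step 1 — Angular frequency: ω = 2π·f = 2π·36.9 = 231.8 rad/s.
Step 2 — Component impedances:
  R: Z = R = 17.2 Ω
  L: Z = jωL = j·231.8·0.0101 = 0 + j2.342 Ω
  C: Z = 1/(jωC) = -j/(ω·C) = 0 - j5.58e+04 Ω
Step 3 — Parallel combination: 1/Z_total = 1/R + 1/L + 1/C; Z_total = 0.313 + j2.299 Ω = 2.32∠82.2° Ω.

Z = 0.313 + j2.299 Ω = 2.32∠82.2° Ω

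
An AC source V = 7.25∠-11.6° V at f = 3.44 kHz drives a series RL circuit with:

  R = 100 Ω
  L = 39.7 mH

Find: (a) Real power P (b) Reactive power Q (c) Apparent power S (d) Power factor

Step 1 — Angular frequency: ω = 2π·f = 2π·3440 = 2.161e+04 rad/s.
Step 2 — Component impedances:
  R: Z = R = 100 Ω
  L: Z = jωL = j·2.161e+04·0.0397 = 0 + j858.1 Ω
Step 3 — Series combination: Z_total = R + L = 100 + j858.1 Ω = 863.9∠83.4° Ω.
Step 4 — Source phasor: V = 7.25∠-11.6° V = 7.102 - j1.458 V.
Step 5 — Current: I = V / Z = -0.0007245 - j0.008361 A = 0.008392∠-95.0° A.
Step 6 — Complex power: S = V·I* = 0.007043 + j0.06044 VA.
Step 7 — Real power: P = Re(S) = 0.007043 W.
Step 8 — Reactive power: Q = Im(S) = 0.06044 VAR.
Step 9 — Apparent power: |S| = 0.06084 VA.
Step 10 — Power factor: PF = P/|S| = 0.1158 (lagging).

(a) P = 0.007043 W  (b) Q = 0.06044 VAR  (c) S = 0.06084 VA  (d) PF = 0.1158 (lagging)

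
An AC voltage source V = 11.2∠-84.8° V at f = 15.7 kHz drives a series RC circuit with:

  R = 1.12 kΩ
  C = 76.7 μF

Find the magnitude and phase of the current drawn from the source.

Step 1 — Angular frequency: ω = 2π·f = 2π·1.57e+04 = 9.865e+04 rad/s.
Step 2 — Component impedances:
  R: Z = R = 1120 Ω
  C: Z = 1/(jωC) = -j/(ω·C) = 0 - j0.1322 Ω
Step 3 — Series combination: Z_total = R + C = 1120 - j0.1322 Ω = 1120∠-0.0° Ω.
Step 4 — Source phasor: V = 11.2∠-84.8° V = 1.015 - j11.15 V.
Step 5 — Ohm's law: I = V / Z_total = (1.015 - j11.15) / (1120 - j0.1322) = 0.0009075 - j0.009959 A.
Step 6 — Convert to polar: |I| = 0.01 A, ∠I = -84.8°.

I = 0.01∠-84.8° A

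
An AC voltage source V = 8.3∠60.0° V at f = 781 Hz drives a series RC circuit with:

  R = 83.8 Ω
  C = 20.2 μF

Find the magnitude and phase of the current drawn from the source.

Step 1 — Angular frequency: ω = 2π·f = 2π·781 = 4907 rad/s.
Step 2 — Component impedances:
  R: Z = R = 83.8 Ω
  C: Z = 1/(jωC) = -j/(ω·C) = 0 - j10.09 Ω
Step 3 — Series combination: Z_total = R + C = 83.8 - j10.09 Ω = 84.41∠-6.9° Ω.
Step 4 — Source phasor: V = 8.3∠60.0° V = 4.15 + j7.188 V.
Step 5 — Ohm's law: I = V / Z_total = (4.15 + j7.188) / (83.8 - j10.09) = 0.03864 + j0.09043 A.
Step 6 — Convert to polar: |I| = 0.09834 A, ∠I = 66.9°.

I = 0.09834∠66.9° A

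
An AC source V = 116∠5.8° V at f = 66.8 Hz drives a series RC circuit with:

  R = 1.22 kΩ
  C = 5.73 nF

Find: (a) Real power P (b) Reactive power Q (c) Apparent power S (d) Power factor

Step 1 — Angular frequency: ω = 2π·f = 2π·66.8 = 419.7 rad/s.
Step 2 — Component impedances:
  R: Z = R = 1220 Ω
  C: Z = 1/(jωC) = -j/(ω·C) = 0 - j4.158e+05 Ω
Step 3 — Series combination: Z_total = R + C = 1220 - j4.158e+05 Ω = 4.158e+05∠-89.8° Ω.
Step 4 — Source phasor: V = 116∠5.8° V = 115.4 + j11.72 V.
Step 5 — Current: I = V / Z = -2.738e-05 + j0.0002776 A = 0.000279∠95.6° A.
Step 6 — Complex power: S = V·I* = 9.495e-05 - j0.03236 VA.
Step 7 — Real power: P = Re(S) = 9.495e-05 W.
Step 8 — Reactive power: Q = Im(S) = -0.03236 VAR.
Step 9 — Apparent power: |S| = 0.03236 VA.
Step 10 — Power factor: PF = P/|S| = 0.002934 (leading).

(a) P = 9.495e-05 W  (b) Q = -0.03236 VAR  (c) S = 0.03236 VA  (d) PF = 0.002934 (leading)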